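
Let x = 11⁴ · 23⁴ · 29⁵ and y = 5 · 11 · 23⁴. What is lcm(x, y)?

420186484045255345

max exponent per prime: 5 · 11⁴ · 23⁴ · 29⁵ = 420186484045255345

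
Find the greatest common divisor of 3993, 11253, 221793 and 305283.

363

gcd(3993, 11253): 11253 = 2·3993 + 3267; 3993 = 1·3267 + 726; 3267 = 4·726 + 363; 726 = 2·363 + 0 → 363
gcd(363, 221793): 221793 = 611·363 + 0 → 363
gcd(363, 305283): 305283 = 841·363 + 0 → 363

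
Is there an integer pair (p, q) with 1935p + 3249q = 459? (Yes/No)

Yes

By Bézout, 1935p + 3249q = 459 has integer solutions iff gcd(1935, 3249) | 459.
Euclid: 3249 = 1·1935 + 1314; 1935 = 1·1314 + 621; 1314 = 2·621 + 72; 621 = 8·72 + 45; 72 = 1·45 + 27; 45 = 1·27 + 18; 27 = 1·18 + 9; 18 = 2·9 + 0. gcd = 9; 459 mod 9 = 0. Yes.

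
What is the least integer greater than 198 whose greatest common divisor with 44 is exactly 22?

242

Multiples of 22 above 198: 22·10, 22·11, … . Need the cofactor coprime to 44/22 = 2.
Checking s = 10, 11, … the first with gcd(s, 2) = 1 is s = 11, giving 242.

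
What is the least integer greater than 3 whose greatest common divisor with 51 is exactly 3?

Multiples of 3 above 3: 3·2, 3·3, … . Need the cofactor coprime to 51/3 = 17.
Checking s = 2, 3, … the first with gcd(s, 17) = 1 is s = 2, giving 6.

6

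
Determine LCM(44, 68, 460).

lcm(44, 68) = 44·68/gcd = 2992/4 = 748
lcm(748, 460) = 748·460/gcd = 344080/4 = 86020

86020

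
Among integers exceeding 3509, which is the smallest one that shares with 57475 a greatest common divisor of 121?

3751

Multiples of 121 above 3509: 121·30, 121·31, … . Need the cofactor coprime to 57475/121 = 475.
Checking s = 30, 31, … the first with gcd(s, 475) = 1 is s = 31, giving 3751.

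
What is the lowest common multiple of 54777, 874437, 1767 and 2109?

54777 = 3 · 19 · 31²; 874437 = 3 · 19 · 23² · 29; 1767 = 3 · 19 · 31; 2109 = 3 · 19 · 37
lcm takes max exponent of each prime: 3 · 19 · 23² · 29 · 31² · 37 = 31092356409

31092356409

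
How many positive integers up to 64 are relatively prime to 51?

41

51 = 3·17. Inclusion–exclusion on these primes:
64 − ⌊64/3⌋ − ⌊64/17⌋ + ⌊64/51⌋ = 41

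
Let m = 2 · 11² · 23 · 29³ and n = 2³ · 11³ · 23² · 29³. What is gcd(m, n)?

135749174

min exponent per shared prime: 2 · 11² · 23 · 29³ = 135749174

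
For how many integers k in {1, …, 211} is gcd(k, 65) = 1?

Prime factors of 65: 5, 13. Count integers ≤ 211 divisible by none of them.
By inclusion–exclusion: 211 − ⌊211/5⌋ − ⌊211/13⌋ + ⌊211/65⌋ = 156.

156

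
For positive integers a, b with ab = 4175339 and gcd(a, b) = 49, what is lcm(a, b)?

85211

Since gcd(a,b)·lcm(a,b) = ab, lcm = 4175339/49 = 85211.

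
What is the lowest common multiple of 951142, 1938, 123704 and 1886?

2337258459879336

951142 = 2 · 23² · 29 · 31; 1938 = 2 · 3 · 17 · 19; 123704 = 2³ · 7 · 47²; 1886 = 2 · 23 · 41
lcm takes max exponent of each prime: 2³ · 3 · 7 · 17 · 19 · 23² · 29 · 31 · 41 · 47² = 2337258459879336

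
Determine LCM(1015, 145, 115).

23345

1015 = 5 · 7 · 29; 145 = 5 · 29; 115 = 5 · 23
lcm takes max exponent of each prime: 5 · 7 · 23 · 29 = 23345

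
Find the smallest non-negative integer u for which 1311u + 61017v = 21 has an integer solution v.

19222

Euclid: 61017 = 46·1311 + 711; 1311 = 1·711 + 600; 711 = 1·600 + 111; 600 = 5·111 + 45; 111 = 2·45 + 21; 45 = 2·21 + 3; 21 = 7·3 + 0 → gcd = 3; 21 = 3·7.
Back-substitution yields 1311·(2746) + 61017·(-59) = 3, so one solution is u = 2746·7 = 19222, v = -59·7 = -413.
Solutions in u differ by 61017/3 = 20339; the one in [0, 20339) is 19222 mod 20339 = 19222.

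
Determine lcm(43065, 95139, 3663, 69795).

43065 = 3³ · 5 · 11 · 29; 95139 = 3² · 11 · 31²; 3663 = 3² · 11 · 37; 69795 = 3³ · 5 · 11 · 47
lcm takes max exponent of each prime: 3³ · 5 · 11 · 29 · 31² · 37 · 47 = 71969323635

71969323635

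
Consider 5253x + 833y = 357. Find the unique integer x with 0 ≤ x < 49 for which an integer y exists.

21

Reduce mod 833: 5253x ≡ 357 (mod 833). With g = gcd(5253, 833) = 17 dividing 357, divide through: 309x ≡ 21 (mod 49).
Since gcd(309, 49) = 1, x ≡ 21·(309)⁻¹ ≡ 21 (mod 49). Smallest non-negative: 21.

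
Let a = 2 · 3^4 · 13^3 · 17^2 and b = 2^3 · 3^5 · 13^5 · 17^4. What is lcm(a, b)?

max exponent per prime: 2^3 · 3^5 · 13^5 · 17^4 = 60284922597432

60284922597432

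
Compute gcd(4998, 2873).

17

4998 = 2 · 3 · 7² · 17
2873 = 13² · 17
Common: 17 = 17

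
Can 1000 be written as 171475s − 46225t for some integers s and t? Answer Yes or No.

Yes

By Bézout, 171475s − 46225t = 1000 has integer solutions iff gcd(171475, 46225) | 1000.
Euclid: 171475 = 3·46225 + 32800; 46225 = 1·32800 + 13425; 32800 = 2·13425 + 5950; 13425 = 2·5950 + 1525; 5950 = 3·1525 + 1375; 1525 = 1·1375 + 150; 1375 = 9·150 + 25; 150 = 6·25 + 0. gcd = 25; 1000 mod 25 = 0. Yes.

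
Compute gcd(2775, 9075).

2775 = 3 · 5² · 37
9075 = 3 · 5² · 11²
Common: 3 · 5² = 75

75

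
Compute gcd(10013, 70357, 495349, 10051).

gcd(10013, 70357): 70357 = 7·10013 + 266; 10013 = 37·266 + 171; 266 = 1·171 + 95; 171 = 1·95 + 76; 95 = 1·76 + 19; 76 = 4·19 + 0 → 19
gcd(19, 495349): 495349 = 26071·19 + 0 → 19
gcd(19, 10051): 10051 = 529·19 + 0 → 19

19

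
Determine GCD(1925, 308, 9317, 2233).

gcd(1925, 308): 1925 = 6·308 + 77; 308 = 4·77 + 0 → 77
gcd(77, 9317): 9317 = 121·77 + 0 → 77
gcd(77, 2233): 2233 = 29·77 + 0 → 77

77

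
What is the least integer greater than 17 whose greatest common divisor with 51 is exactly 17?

51 = 17·3. Any x with gcd(x, 51) = 17 is a multiple of 17, say 17s, with s coprime to 3.
Need s > 17/17, so s ≥ 2. First s ≥ 2 with gcd(s, 3) = 1 is s = 2. Thus x = 17·2 = 34.

34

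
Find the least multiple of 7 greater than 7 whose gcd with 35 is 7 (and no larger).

14

Multiples of 7 above 7: 7·2, 7·3, … . Need the cofactor coprime to 35/7 = 5.
Checking s = 2, 3, … the first with gcd(s, 5) = 1 is s = 2, giving 14.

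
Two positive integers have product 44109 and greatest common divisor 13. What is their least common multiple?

3393

gcd·lcm = product, so lcm = 44109/13 = 3393.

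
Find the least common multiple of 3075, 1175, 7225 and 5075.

8478848175

3075 = 3 · 5² · 41; 1175 = 5² · 47; 7225 = 5² · 17²; 5075 = 5² · 7 · 29
lcm takes max exponent of each prime: 3 · 5² · 7 · 17² · 29 · 41 · 47 = 8478848175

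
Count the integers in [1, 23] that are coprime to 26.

26 = 2·13. Inclusion–exclusion on these primes:
23 − ⌊23/2⌋ − ⌊23/13⌋ + ⌊23/26⌋ = 11

11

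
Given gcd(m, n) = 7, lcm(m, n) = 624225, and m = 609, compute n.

7175

Using mn = gcd(m,n)·lcm(m,n) = 7·624225 = 4369575, we get n = 4369575/609 = 7175.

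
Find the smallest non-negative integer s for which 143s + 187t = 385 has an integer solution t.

4

Reduce mod 187: 143s ≡ 385 (mod 187). With g = gcd(143, 187) = 11 dividing 385, divide through: 13s ≡ 35 (mod 17).
Since gcd(13, 17) = 1, s ≡ 35·(13)⁻¹ ≡ 4 (mod 17). Smallest non-negative: 4.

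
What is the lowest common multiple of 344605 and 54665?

344605 = 5 · 41³; 54665 = 5 · 13 · 29²
max exponents: 5 · 13 · 29² · 41³ = 3767566465

3767566465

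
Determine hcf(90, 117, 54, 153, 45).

gcd(90, 117): 117 = 1·90 + 27; 90 = 3·27 + 9; 27 = 3·9 + 0 → 9
gcd(9, 54): 54 = 6·9 + 0 → 9
gcd(9, 153): 153 = 17·9 + 0 → 9
gcd(9, 45): 45 = 5·9 + 0 → 9

9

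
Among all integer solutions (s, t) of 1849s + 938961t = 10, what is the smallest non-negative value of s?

Reduce mod 938961: 1849s ≡ 10 (mod 938961). With g = gcd(1849, 938961) = 1 dividing 10, divide through: 1849s ≡ 10 (mod 938961).
Since gcd(1849, 938961) = 1, s ≡ 10·(1849)⁻¹ ≡ 822670 (mod 938961). Smallest non-negative: 822670.

822670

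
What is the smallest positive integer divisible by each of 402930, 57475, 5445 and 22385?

38278350

lcm(402930, 57475) = 402930·57475/gcd = 23158401750/605 = 38278350
lcm(38278350, 5445) = 38278350·5445/gcd = 208425615750/5445 = 38278350
lcm(38278350, 22385) = 38278350·22385/gcd = 856860864750/22385 = 38278350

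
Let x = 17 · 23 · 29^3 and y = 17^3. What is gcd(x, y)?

17

min exponent per shared prime: 17 = 17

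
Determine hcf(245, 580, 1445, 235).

5

gcd(245, 580): 580 = 2·245 + 90; 245 = 2·90 + 65; 90 = 1·65 + 25; 65 = 2·25 + 15; 25 = 1·15 + 10; 15 = 1·10 + 5; 10 = 2·5 + 0 → 5
gcd(5, 1445): 1445 = 289·5 + 0 → 5
gcd(5, 235): 235 = 47·5 + 0 → 5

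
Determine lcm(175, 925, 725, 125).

175 = 5² · 7; 925 = 5² · 37; 725 = 5² · 29; 125 = 5³
lcm takes max exponent of each prime: 5³ · 7 · 29 · 37 = 938875

938875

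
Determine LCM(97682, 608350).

97682 = 2 · 13² · 17²; 608350 = 2 · 5² · 23³
max exponents: 2 · 5² · 13² · 17² · 23³ = 29712422350

29712422350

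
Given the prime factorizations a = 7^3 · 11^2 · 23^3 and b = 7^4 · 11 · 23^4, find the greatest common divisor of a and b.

45906091

min exponent per shared prime: 7^3 · 11 · 23^3 = 45906091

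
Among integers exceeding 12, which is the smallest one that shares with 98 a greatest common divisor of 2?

Multiples of 2 above 12: 2·7, 2·8, … . Need the cofactor coprime to 98/2 = 49.
Checking s = 7, 8, … the first with gcd(s, 49) = 1 is s = 8, giving 16.

16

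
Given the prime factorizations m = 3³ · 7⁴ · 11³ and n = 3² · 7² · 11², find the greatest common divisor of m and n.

53361

min exponent per shared prime: 3² · 7² · 11² = 53361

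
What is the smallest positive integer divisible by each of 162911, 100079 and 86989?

100152958381

lcm(162911, 100079) = 162911·100079/gcd = 16303969969/119 = 137008151
lcm(137008151, 86989) = 137008151·86989/gcd = 11918202047339/119 = 100152958381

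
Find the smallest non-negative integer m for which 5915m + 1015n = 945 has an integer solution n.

gcd(5915, 1015) = 35 (Euclid: 5915 = 5·1015 + 840; 1015 = 1·840 + 175; 840 = 4·175 + 140; 175 = 1·140 + 35; 140 = 4·35 + 0), and 35 | 945.
Extended Euclid: 5915·(-6) + 1015·(35) = 35. Scale by 27: m₀ = -162.
General solution m = m₀ + 29t; reducing mod 29 gives m = 12 (and n = -69).

12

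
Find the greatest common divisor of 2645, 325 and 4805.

gcd(2645, 325): 2645 = 8·325 + 45; 325 = 7·45 + 10; 45 = 4·10 + 5; 10 = 2·5 + 0 → 5
gcd(5, 4805): 4805 = 961·5 + 0 → 5

5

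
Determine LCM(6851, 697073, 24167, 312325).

6851 = 13 · 17 · 31; 697073 = 13 · 29 · 43²; 24167 = 11 · 13³; 312325 = 5² · 13 · 31²
lcm takes max exponent of each prime: 5² · 11 · 13³ · 17 · 29 · 31² · 43² = 529261092406475

529261092406475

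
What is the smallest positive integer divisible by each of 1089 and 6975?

843975

gcd first: 6975 = 6·1089 + 441; 1089 = 2·441 + 207; 441 = 2·207 + 27; 207 = 7·27 + 18; 27 = 1·18 + 9; 18 = 2·9 + 0 → gcd = 9
lcm = 1089·6975/gcd = 7595775/9 = 843975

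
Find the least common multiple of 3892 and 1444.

1405012

gcd first: 3892 = 2·1444 + 1004; 1444 = 1·1004 + 440; 1004 = 2·440 + 124; 440 = 3·124 + 68; 124 = 1·68 + 56; 68 = 1·56 + 12; 56 = 4·12 + 8; 12 = 1·8 + 4; 8 = 2·4 + 0 → gcd = 4
lcm = 3892·1444/gcd = 5620048/4 = 1405012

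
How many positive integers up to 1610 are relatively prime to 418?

Prime factors of 418: 2, 11, 19. Count integers ≤ 1610 divisible by none of them.
By inclusion–exclusion: 1610 − ⌊1610/2⌋ − ⌊1610/11⌋ − ⌊1610/19⌋ + ⌊1610/22⌋ + ⌊1610/38⌋ + ⌊1610/209⌋ − ⌊1610/418⌋ = 694.

694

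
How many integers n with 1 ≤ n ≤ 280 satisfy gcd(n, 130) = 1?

103

130 = 2·5·13. Inclusion–exclusion on these primes:
280 − ⌊280/2⌋ − ⌊280/5⌋ − ⌊280/13⌋ + ⌊280/10⌋ + ⌊280/26⌋ + ⌊280/65⌋ − ⌊280/130⌋ = 103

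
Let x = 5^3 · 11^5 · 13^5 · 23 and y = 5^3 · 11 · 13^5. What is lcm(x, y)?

171916688211125

max exponent per prime: 5^3 · 11^5 · 13^5 · 23 = 171916688211125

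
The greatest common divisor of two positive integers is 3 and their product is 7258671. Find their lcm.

2419557

Since gcd(p,q)·lcm(p,q) = pq, lcm = 7258671/3 = 2419557.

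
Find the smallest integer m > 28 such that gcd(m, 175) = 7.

Multiples of 7 above 28: 7·5, 7·6, … . Need the cofactor coprime to 175/7 = 25.
Checking s = 5, 6, … the first with gcd(s, 25) = 1 is s = 6, giving 42.

42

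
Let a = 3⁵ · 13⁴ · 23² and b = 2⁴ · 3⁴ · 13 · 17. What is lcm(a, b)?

max exponent per prime: 2⁴ · 3⁵ · 13⁴ · 17 · 23² = 998629195824

998629195824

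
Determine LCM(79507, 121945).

gcd first: 121945 = 1·79507 + 42438; 79507 = 1·42438 + 37069; 42438 = 1·37069 + 5369; 37069 = 6·5369 + 4855; 5369 = 1·4855 + 514; 4855 = 9·514 + 229; 514 = 2·229 + 56; 229 = 4·56 + 5; 56 = 11·5 + 1; 5 = 5·1 + 0 → gcd = 1
lcm = 79507·121945/gcd = 9695481115/1 = 9695481115

9695481115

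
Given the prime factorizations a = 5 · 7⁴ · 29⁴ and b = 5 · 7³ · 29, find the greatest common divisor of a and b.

min exponent per shared prime: 5 · 7³ · 29 = 49735

49735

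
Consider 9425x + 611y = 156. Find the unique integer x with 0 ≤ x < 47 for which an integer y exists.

10

Reduce mod 611: 9425x ≡ 156 (mod 611). With g = gcd(9425, 611) = 13 dividing 156, divide through: 725x ≡ 12 (mod 47).
Since gcd(725, 47) = 1, x ≡ 12·(725)⁻¹ ≡ 10 (mod 47). Smallest non-negative: 10.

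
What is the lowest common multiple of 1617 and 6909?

75999

1617 = 3 · 7² · 11; 6909 = 3 · 7² · 47
max exponents: 3 · 7² · 11 · 47 = 75999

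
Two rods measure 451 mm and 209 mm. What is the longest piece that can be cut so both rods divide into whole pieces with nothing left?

Euclid: 451 = 2·209 + 33; 209 = 6·33 + 11; 33 = 3·11 + 0. Last nonzero remainder: 11.

11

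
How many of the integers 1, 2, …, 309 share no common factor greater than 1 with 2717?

2717 = 11·13·19. Inclusion–exclusion on these primes:
309 − ⌊309/11⌋ − ⌊309/13⌋ − ⌊309/19⌋ + ⌊309/143⌋ + ⌊309/209⌋ + ⌊309/247⌋ − ⌊309/2717⌋ = 246

246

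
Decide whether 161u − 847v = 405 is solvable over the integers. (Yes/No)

No

gcd(161, 847): 847 = 5·161 + 42; 161 = 3·42 + 35; 42 = 1·35 + 7; 35 = 5·7 + 0 → 7
7 does not divide 405, so a solution does not exist.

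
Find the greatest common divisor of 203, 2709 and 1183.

7

gcd(203, 2709): 2709 = 13·203 + 70; 203 = 2·70 + 63; 70 = 1·63 + 7; 63 = 9·7 + 0 → 7
gcd(7, 1183): 1183 = 169·7 + 0 → 7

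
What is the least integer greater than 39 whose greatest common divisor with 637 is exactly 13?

52

Multiples of 13 above 39: 13·4, 13·5, … . Need the cofactor coprime to 637/13 = 49.
Checking s = 4, 5, … the first with gcd(s, 49) = 1 is s = 4, giving 52.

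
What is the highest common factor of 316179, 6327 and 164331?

171

316179 = 3² · 19 · 43²; 6327 = 3² · 19 · 37; 164331 = 3² · 19 · 31²
gcd takes min exponent of each prime: 3² · 19 = 171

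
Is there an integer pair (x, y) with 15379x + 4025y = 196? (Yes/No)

Yes

gcd(15379, 4025): 15379 = 3·4025 + 3304; 4025 = 1·3304 + 721; 3304 = 4·721 + 420; 721 = 1·420 + 301; 420 = 1·301 + 119; 301 = 2·119 + 63; 119 = 1·63 + 56; 63 = 1·56 + 7; 56 = 8·7 + 0 → 7
7 divides 196, so a solution exists.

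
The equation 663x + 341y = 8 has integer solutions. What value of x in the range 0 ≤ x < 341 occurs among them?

197

Euclid: 663 = 1·341 + 322; 341 = 1·322 + 19; 322 = 16·19 + 18; 19 = 1·18 + 1; 18 = 18·1 + 0 → gcd = 1; 8 = 1·8.
Back-substitution yields 663·(-18) + 341·(35) = 1, so one solution is x = -18·8 = -144, y = 35·8 = 280.
Solutions in x differ by 341/1 = 341; the one in [0, 341) is -144 mod 341 = 197.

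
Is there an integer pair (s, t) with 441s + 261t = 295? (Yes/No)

No

By Bézout, 441s + 261t = 295 has integer solutions iff gcd(441, 261) | 295.
Euclid: 441 = 1·261 + 180; 261 = 1·180 + 81; 180 = 2·81 + 18; 81 = 4·18 + 9; 18 = 2·9 + 0. gcd = 9; 295 mod 9 = 7. No.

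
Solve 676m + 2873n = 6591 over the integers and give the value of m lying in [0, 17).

Euclid: 2873 = 4·676 + 169; 676 = 4·169 + 0 → gcd = 169; 6591 = 169·39.
Back-substitution yields 676·(-4) + 2873·(1) = 169, so one solution is m = -4·39 = -156, n = 1·39 = 39.
Solutions in m differ by 2873/169 = 17; the one in [0, 17) is -156 mod 17 = 14.

14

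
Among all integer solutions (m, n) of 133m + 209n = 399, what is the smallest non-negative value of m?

3

Reduce mod 209: 133m ≡ 399 (mod 209). With g = gcd(133, 209) = 19 dividing 399, divide through: 7m ≡ 21 (mod 11).
Since gcd(7, 11) = 1, m ≡ 21·(7)⁻¹ ≡ 3 (mod 11). Smallest non-negative: 3.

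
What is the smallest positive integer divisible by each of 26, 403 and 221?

26 = 2 · 13; 403 = 13 · 31; 221 = 13 · 17
lcm takes max exponent of each prime: 2 · 13 · 17 · 31 = 13702

13702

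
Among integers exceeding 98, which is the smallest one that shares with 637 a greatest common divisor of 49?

147

Multiples of 49 above 98: 49·3, 49·4, … . Need the cofactor coprime to 637/49 = 13.
Checking s = 3, 4, … the first with gcd(s, 13) = 1 is s = 3, giving 147.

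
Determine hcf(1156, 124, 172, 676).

4

1156 = 2² · 17²; 124 = 2² · 31; 172 = 2² · 43; 676 = 2² · 13²
gcd takes min exponent of each prime: 2² = 4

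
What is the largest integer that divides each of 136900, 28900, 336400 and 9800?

100

gcd(136900, 28900): 136900 = 4·28900 + 21300; 28900 = 1·21300 + 7600; 21300 = 2·7600 + 6100; 7600 = 1·6100 + 1500; 6100 = 4·1500 + 100; 1500 = 15·100 + 0 → 100
gcd(100, 336400): 336400 = 3364·100 + 0 → 100
gcd(100, 9800): 9800 = 98·100 + 0 → 100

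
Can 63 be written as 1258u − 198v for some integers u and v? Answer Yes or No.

No

By Bézout, 1258u − 198v = 63 has integer solutions iff gcd(1258, 198) | 63.
Euclid: 1258 = 6·198 + 70; 198 = 2·70 + 58; 70 = 1·58 + 12; 58 = 4·12 + 10; 12 = 1·10 + 2; 10 = 5·2 + 0. gcd = 2; 63 mod 2 = 1. No.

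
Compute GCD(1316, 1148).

28

Euclid: 1316 = 1·1148 + 168; 1148 = 6·168 + 140; 168 = 1·140 + 28; 140 = 5·28 + 0. Last nonzero remainder: 28.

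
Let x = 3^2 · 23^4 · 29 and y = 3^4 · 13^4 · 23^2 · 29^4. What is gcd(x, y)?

138069

min exponent per shared prime: 3^2 · 23^2 · 29 = 138069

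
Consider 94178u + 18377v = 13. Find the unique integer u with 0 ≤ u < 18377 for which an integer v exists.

3895

Reduce mod 18377: 94178u ≡ 13 (mod 18377). With g = gcd(94178, 18377) = 1 dividing 13, divide through: 94178u ≡ 13 (mod 18377).
Since gcd(94178, 18377) = 1, u ≡ 13·(94178)⁻¹ ≡ 3895 (mod 18377). Smallest non-negative: 3895.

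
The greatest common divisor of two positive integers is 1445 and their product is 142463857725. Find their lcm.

98590905

Since gcd(u,v)·lcm(u,v) = uv, lcm = 142463857725/1445 = 98590905.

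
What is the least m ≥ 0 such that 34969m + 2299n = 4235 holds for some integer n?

4

gcd(34969, 2299) = 121 (Euclid: 34969 = 15·2299 + 484; 2299 = 4·484 + 363; 484 = 1·363 + 121; 363 = 3·121 + 0), and 121 | 4235.
Extended Euclid: 34969·(5) + 2299·(-76) = 121. Scale by 35: m₀ = 175.
General solution m = m₀ + 19t; reducing mod 19 gives m = 4 (and n = -59).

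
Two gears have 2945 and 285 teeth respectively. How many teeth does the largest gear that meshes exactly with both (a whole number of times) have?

Euclid: 2945 = 10·285 + 95; 285 = 3·95 + 0. Last nonzero remainder: 95.

95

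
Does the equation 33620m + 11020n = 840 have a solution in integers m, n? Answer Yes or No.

gcd(33620, 11020): 33620 = 3·11020 + 560; 11020 = 19·560 + 380; 560 = 1·380 + 180; 380 = 2·180 + 20; 180 = 9·20 + 0 → 20
20 divides 840, so a solution exists.

Yes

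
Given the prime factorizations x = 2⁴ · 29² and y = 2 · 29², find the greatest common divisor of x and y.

min exponent per shared prime: 2 · 29² = 1682

1682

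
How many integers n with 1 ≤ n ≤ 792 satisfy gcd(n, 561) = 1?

452

Prime factors of 561: 3, 11, 17. Count integers ≤ 792 divisible by none of them.
By inclusion–exclusion: 792 − ⌊792/3⌋ − ⌊792/11⌋ − ⌊792/17⌋ + ⌊792/33⌋ + ⌊792/51⌋ + ⌊792/187⌋ − ⌊792/561⌋ = 452.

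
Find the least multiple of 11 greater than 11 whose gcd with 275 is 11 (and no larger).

Multiples of 11 above 11: 11·2, 11·3, … . Need the cofactor coprime to 275/11 = 25.
Checking s = 2, 3, … the first with gcd(s, 25) = 1 is s = 2, giving 22.

22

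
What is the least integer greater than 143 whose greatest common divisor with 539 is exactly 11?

539 = 11·49. Any m with gcd(m, 539) = 11 is a multiple of 11, say 11s, with s coprime to 49.
Need s > 143/11, so s ≥ 14. First s ≥ 14 with gcd(s, 49) = 1 is s = 15. Thus m = 11·15 = 165.

165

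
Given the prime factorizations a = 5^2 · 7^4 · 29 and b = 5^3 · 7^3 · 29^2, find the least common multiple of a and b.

max exponent per prime: 5^3 · 7^4 · 29^2 = 252405125

252405125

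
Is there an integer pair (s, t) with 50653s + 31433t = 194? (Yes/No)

gcd(50653, 31433): 50653 = 1·31433 + 19220; 31433 = 1·19220 + 12213; 19220 = 1·12213 + 7007; 12213 = 1·7007 + 5206; 7007 = 1·5206 + 1801; 5206 = 2·1801 + 1604; 1801 = 1·1604 + 197; 1604 = 8·197 + 28; 197 = 7·28 + 1; 28 = 28·1 + 0 → 1
1 divides 194, so a solution exists.

Yes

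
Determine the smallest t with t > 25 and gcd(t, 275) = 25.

gcd(t, 275) = 25 forces 25 | t; write t = 25s. Then gcd(25s, 25·11) = 25·gcd(s, 11), so need gcd(s, 11) = 1.
25s > 25 gives s ≥ 2. The least s ≥ 2 coprime to 11 is 2, so t = 25·2 = 50.

50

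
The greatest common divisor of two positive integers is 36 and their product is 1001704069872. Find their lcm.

Since gcd(p,q)·lcm(p,q) = pq, lcm = 1001704069872/36 = 27825113052.

27825113052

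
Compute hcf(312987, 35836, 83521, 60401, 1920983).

289

gcd(312987, 35836): 312987 = 8·35836 + 26299; 35836 = 1·26299 + 9537; 26299 = 2·9537 + 7225; 9537 = 1·7225 + 2312; 7225 = 3·2312 + 289; 2312 = 8·289 + 0 → 289
gcd(289, 83521): 83521 = 289·289 + 0 → 289
gcd(289, 60401): 60401 = 209·289 + 0 → 289
gcd(289, 1920983): 1920983 = 6647·289 + 0 → 289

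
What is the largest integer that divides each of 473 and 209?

Euclid: 473 = 2·209 + 55; 209 = 3·55 + 44; 55 = 1·44 + 11; 44 = 4·11 + 0. Last nonzero remainder: 11.

11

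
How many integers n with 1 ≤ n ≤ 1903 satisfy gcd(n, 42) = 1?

42 = 2·3·7. Inclusion–exclusion on these primes:
1903 − ⌊1903/2⌋ − ⌊1903/3⌋ − ⌊1903/7⌋ + ⌊1903/6⌋ + ⌊1903/14⌋ + ⌊1903/21⌋ − ⌊1903/42⌋ = 544

544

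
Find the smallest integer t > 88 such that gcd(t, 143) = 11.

143 = 11·13. Any t with gcd(t, 143) = 11 is a multiple of 11, say 11s, with s coprime to 13.
Need s > 88/11, so s ≥ 9. First s ≥ 9 with gcd(s, 13) = 1 is s = 9. Thus t = 11·9 = 99.

99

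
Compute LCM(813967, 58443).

gcd first: 813967 = 13·58443 + 54208; 58443 = 1·54208 + 4235; 54208 = 12·4235 + 3388; 4235 = 1·3388 + 847; 3388 = 4·847 + 0 → gcd = 847
lcm = 813967·58443/gcd = 47570673381/847 = 56163723

56163723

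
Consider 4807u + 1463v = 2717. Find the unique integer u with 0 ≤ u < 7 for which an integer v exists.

Euclid: 4807 = 3·1463 + 418; 1463 = 3·418 + 209; 418 = 2·209 + 0 → gcd = 209; 2717 = 209·13.
Back-substitution yields 4807·(-3) + 1463·(10) = 209, so one solution is u = -3·13 = -39, v = 10·13 = 130.
Solutions in u differ by 1463/209 = 7; the one in [0, 7) is -39 mod 7 = 3.

3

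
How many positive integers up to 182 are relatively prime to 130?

130 = 2·5·13. Inclusion–exclusion on these primes:
182 − ⌊182/2⌋ − ⌊182/5⌋ − ⌊182/13⌋ + ⌊182/10⌋ + ⌊182/26⌋ + ⌊182/65⌋ − ⌊182/130⌋ = 67

67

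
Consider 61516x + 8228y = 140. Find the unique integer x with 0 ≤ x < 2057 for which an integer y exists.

1102

gcd(61516, 8228) = 4 (Euclid: 61516 = 7·8228 + 3920; 8228 = 2·3920 + 388; 3920 = 10·388 + 40; 388 = 9·40 + 28; 40 = 1·28 + 12; 28 = 2·12 + 4; 12 = 3·4 + 0), and 4 | 140.
Extended Euclid: 61516·(-615) + 8228·(4598) = 4. Scale by 35: x₀ = -21525.
General solution x = x₀ + 2057t; reducing mod 2057 gives x = 1102 (and y = -8239).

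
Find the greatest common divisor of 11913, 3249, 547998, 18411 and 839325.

1083

gcd(11913, 3249): 11913 = 3·3249 + 2166; 3249 = 1·2166 + 1083; 2166 = 2·1083 + 0 → 1083
gcd(1083, 547998): 547998 = 506·1083 + 0 → 1083
gcd(1083, 18411): 18411 = 17·1083 + 0 → 1083
gcd(1083, 839325): 839325 = 775·1083 + 0 → 1083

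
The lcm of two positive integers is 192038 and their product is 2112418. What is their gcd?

From gcd × lcm = ab: gcd = 2112418 / 192038 = 11.

11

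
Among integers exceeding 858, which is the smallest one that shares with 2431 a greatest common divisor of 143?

1001

Multiples of 143 above 858: 143·7, 143·8, … . Need the cofactor coprime to 2431/143 = 17.
Checking s = 7, 8, … the first with gcd(s, 17) = 1 is s = 7, giving 1001.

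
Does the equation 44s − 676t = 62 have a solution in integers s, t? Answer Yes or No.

No

gcd(44, 676): 676 = 15·44 + 16; 44 = 2·16 + 12; 16 = 1·12 + 4; 12 = 3·4 + 0 → 4
4 does not divide 62, so a solution does not exist.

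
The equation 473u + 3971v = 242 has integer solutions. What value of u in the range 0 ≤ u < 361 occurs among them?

202

gcd(473, 3971) = 11 (Euclid: 3971 = 8·473 + 187; 473 = 2·187 + 99; 187 = 1·99 + 88; 99 = 1·88 + 11; 88 = 8·11 + 0), and 11 | 242.
Extended Euclid: 473·(42) + 3971·(-5) = 11. Scale by 22: u₀ = 924.
General solution u = u₀ + 361t; reducing mod 361 gives u = 202 (and v = -24).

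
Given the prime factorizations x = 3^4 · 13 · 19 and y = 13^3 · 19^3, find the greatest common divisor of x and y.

247

min exponent per shared prime: 13 · 19 = 247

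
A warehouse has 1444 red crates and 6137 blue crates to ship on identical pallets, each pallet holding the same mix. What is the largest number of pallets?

361

Euclid: 6137 = 4·1444 + 361; 1444 = 4·361 + 0. Last nonzero remainder: 361.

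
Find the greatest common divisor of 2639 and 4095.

91

2639 = 7 · 13 · 29
4095 = 3² · 5 · 7 · 13
Common: 7 · 13 = 91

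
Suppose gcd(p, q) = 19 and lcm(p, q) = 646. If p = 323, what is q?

Using pq = gcd(p,q)·lcm(p,q) = 19·646 = 12274, we get q = 12274/323 = 38.

38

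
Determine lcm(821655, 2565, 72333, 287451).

lcm(821655, 2565) = 821655·2565/gcd = 2107545075/855 = 2464965
lcm(2464965, 72333) = 2464965·72333/gcd = 178298313345/513 = 347560065
lcm(347560065, 287451) = 347560065·287451/gcd = 99906488244315/171 = 584248469265

584248469265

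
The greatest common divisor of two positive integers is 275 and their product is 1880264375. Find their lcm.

6837325

gcd·lcm = product, so lcm = 1880264375/275 = 6837325.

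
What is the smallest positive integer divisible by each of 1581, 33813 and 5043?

1762029243

lcm(1581, 33813) = 1581·33813/gcd = 53458353/51 = 1048203
lcm(1048203, 5043) = 1048203·5043/gcd = 5286087729/3 = 1762029243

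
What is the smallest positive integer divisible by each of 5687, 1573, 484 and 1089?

2661516

lcm(5687, 1573) = 5687·1573/gcd = 8945651/121 = 73931
lcm(73931, 484) = 73931·484/gcd = 35782604/121 = 295724
lcm(295724, 1089) = 295724·1089/gcd = 322043436/121 = 2661516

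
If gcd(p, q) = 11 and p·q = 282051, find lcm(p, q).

For any two positive integers, gcd × lcm equals their product. Hence lcm = 282051 / 11 = 25641.

25641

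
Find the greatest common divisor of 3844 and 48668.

4

3844 = 2² · 31²
48668 = 2² · 23³
Common: 2² = 4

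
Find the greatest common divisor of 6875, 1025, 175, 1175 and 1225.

gcd(6875, 1025): 6875 = 6·1025 + 725; 1025 = 1·725 + 300; 725 = 2·300 + 125; 300 = 2·125 + 50; 125 = 2·50 + 25; 50 = 2·25 + 0 → 25
gcd(25, 175): 175 = 7·25 + 0 → 25
gcd(25, 1175): 1175 = 47·25 + 0 → 25
gcd(25, 1225): 1225 = 49·25 + 0 → 25

25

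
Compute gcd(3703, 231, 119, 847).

gcd(3703, 231): 3703 = 16·231 + 7; 231 = 33·7 + 0 → 7
gcd(7, 119): 119 = 17·7 + 0 → 7
gcd(7, 847): 847 = 121·7 + 0 → 7

7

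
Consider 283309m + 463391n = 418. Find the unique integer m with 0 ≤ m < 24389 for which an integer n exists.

13530

Euclid: 463391 = 1·283309 + 180082; 283309 = 1·180082 + 103227; 180082 = 1·103227 + 76855; 103227 = 1·76855 + 26372; 76855 = 2·26372 + 24111; 26372 = 1·24111 + 2261; 24111 = 10·2261 + 1501; 2261 = 1·1501 + 760; 1501 = 1·760 + 741; 760 = 1·741 + 19; 741 = 39·19 + 0 → gcd = 19; 418 = 19·22.
Back-substitution yields 283309·(615) + 463391·(-376) = 19, so one solution is m = 615·22 = 13530, n = -376·22 = -8272.
Solutions in m differ by 463391/19 = 24389; the one in [0, 24389) is 13530 mod 24389 = 13530.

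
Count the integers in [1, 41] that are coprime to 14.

18

14 = 2·7. Inclusion–exclusion on these primes:
41 − ⌊41/2⌋ − ⌊41/7⌋ + ⌊41/14⌋ = 18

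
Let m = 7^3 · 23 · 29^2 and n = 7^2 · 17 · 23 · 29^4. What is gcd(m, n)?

947807

min exponent per shared prime: 7^2 · 23 · 29^2 = 947807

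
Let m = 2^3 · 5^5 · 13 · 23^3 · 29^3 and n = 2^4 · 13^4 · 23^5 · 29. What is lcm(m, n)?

224169533140227350000

max exponent per prime: 2^4 · 5^5 · 13^4 · 23^5 · 29^3 = 224169533140227350000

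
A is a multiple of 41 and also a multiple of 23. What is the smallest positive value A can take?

943

41 = 41; 23 = 23
max exponents: 23 · 41 = 943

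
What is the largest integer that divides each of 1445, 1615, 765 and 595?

1445 = 5 · 17²; 1615 = 5 · 17 · 19; 765 = 3² · 5 · 17; 595 = 5 · 7 · 17
gcd takes min exponent of each prime: 5 · 17 = 85

85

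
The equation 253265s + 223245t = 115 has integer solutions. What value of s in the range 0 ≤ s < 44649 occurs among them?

11192

Euclid: 253265 = 1·223245 + 30020; 223245 = 7·30020 + 13105; 30020 = 2·13105 + 3810; 13105 = 3·3810 + 1675; 3810 = 2·1675 + 460; 1675 = 3·460 + 295; 460 = 1·295 + 165; 295 = 1·165 + 130; 165 = 1·130 + 35; 130 = 3·35 + 25; 35 = 1·25 + 10; 25 = 2·10 + 5; 10 = 2·5 + 0 → gcd = 5; 115 = 5·23.
Back-substitution yields 253265·(-18926) + 223245·(21471) = 5, so one solution is s = -18926·23 = -435298, t = 21471·23 = 493833.
Solutions in s differ by 223245/5 = 44649; the one in [0, 44649) is -435298 mod 44649 = 11192.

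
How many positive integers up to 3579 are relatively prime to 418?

Prime factors of 418: 2, 11, 19. Count integers ≤ 3579 divisible by none of them.
By inclusion–exclusion: 3579 − ⌊3579/2⌋ − ⌊3579/11⌋ − ⌊3579/19⌋ + ⌊3579/22⌋ + ⌊3579/38⌋ + ⌊3579/209⌋ − ⌊3579/418⌋ = 1542.

1542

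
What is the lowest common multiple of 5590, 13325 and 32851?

5590 = 2 · 5 · 13 · 43; 13325 = 5² · 13 · 41; 32851 = 7 · 13 · 19²
lcm takes max exponent of each prime: 2 · 5² · 7 · 13 · 19² · 41 · 43 = 2895815650

2895815650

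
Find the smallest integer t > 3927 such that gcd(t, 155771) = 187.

155771 = 187·833. Any t with gcd(t, 155771) = 187 is a multiple of 187, say 187s, with s coprime to 833.
Need s > 3927/187, so s ≥ 22. First s ≥ 22 with gcd(s, 833) = 1 is s = 22. Thus t = 187·22 = 4114.

4114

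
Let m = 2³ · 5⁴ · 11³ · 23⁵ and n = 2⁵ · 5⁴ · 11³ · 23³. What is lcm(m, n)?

max exponent per prime: 2⁵ · 5⁴ · 11³ · 23⁵ = 171335450660000

171335450660000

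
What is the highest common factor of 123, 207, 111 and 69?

123 = 3 · 41; 207 = 3² · 23; 111 = 3 · 37; 69 = 3 · 23
gcd takes min exponent of each prime: 3 = 3

3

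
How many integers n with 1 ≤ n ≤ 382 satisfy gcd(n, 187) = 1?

328

187 = 11·17. Inclusion–exclusion on these primes:
382 − ⌊382/11⌋ − ⌊382/17⌋ + ⌊382/187⌋ = 328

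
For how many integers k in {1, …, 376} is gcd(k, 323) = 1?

323 = 17·19. Inclusion–exclusion on these primes:
376 − ⌊376/17⌋ − ⌊376/19⌋ + ⌊376/323⌋ = 336

336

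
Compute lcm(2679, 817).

gcd first: 2679 = 3·817 + 228; 817 = 3·228 + 133; 228 = 1·133 + 95; 133 = 1·95 + 38; 95 = 2·38 + 19; 38 = 2·19 + 0 → gcd = 19
lcm = 2679·817/gcd = 2188743/19 = 115197

115197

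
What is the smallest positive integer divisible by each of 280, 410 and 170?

280 = 2³ · 5 · 7; 410 = 2 · 5 · 41; 170 = 2 · 5 · 17
lcm takes max exponent of each prime: 2³ · 5 · 7 · 17 · 41 = 195160

195160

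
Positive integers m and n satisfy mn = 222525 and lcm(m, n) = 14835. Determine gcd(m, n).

gcd·lcm = product, so gcd = 222525/14835 = 15.

15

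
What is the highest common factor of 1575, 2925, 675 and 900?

gcd(1575, 2925): 2925 = 1·1575 + 1350; 1575 = 1·1350 + 225; 1350 = 6·225 + 0 → 225
gcd(225, 675): 675 = 3·225 + 0 → 225
gcd(225, 900): 900 = 4·225 + 0 → 225

225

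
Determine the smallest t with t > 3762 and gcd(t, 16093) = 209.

3971

16093 = 209·77. Any t with gcd(t, 16093) = 209 is a multiple of 209, say 209s, with s coprime to 77.
Need s > 3762/209, so s ≥ 19. First s ≥ 19 with gcd(s, 77) = 1 is s = 19. Thus t = 209·19 = 3971.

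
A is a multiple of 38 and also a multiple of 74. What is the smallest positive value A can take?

gcd first: 74 = 1·38 + 36; 38 = 1·36 + 2; 36 = 18·2 + 0 → gcd = 2
lcm = 38·74/gcd = 2812/2 = 1406

1406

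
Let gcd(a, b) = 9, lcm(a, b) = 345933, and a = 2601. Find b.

a·b = gcd·lcm = 9·345933 = 3113397, so b = 3113397/2601 = 1197.

1197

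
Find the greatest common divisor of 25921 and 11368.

Euclid: 25921 = 2·11368 + 3185; 11368 = 3·3185 + 1813; 3185 = 1·1813 + 1372; 1813 = 1·1372 + 441; 1372 = 3·441 + 49; 441 = 9·49 + 0. Last nonzero remainder: 49.

49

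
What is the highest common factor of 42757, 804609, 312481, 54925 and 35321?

169

gcd(42757, 804609): 804609 = 18·42757 + 34983; 42757 = 1·34983 + 7774; 34983 = 4·7774 + 3887; 7774 = 2·3887 + 0 → 3887
gcd(3887, 312481): 312481 = 80·3887 + 1521; 3887 = 2·1521 + 845; 1521 = 1·845 + 676; 845 = 1·676 + 169; 676 = 4·169 + 0 → 169
gcd(169, 54925): 54925 = 325·169 + 0 → 169
gcd(169, 35321): 35321 = 209·169 + 0 → 169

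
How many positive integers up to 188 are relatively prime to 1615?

134

1615 = 5·17·19. Inclusion–exclusion on these primes:
188 − ⌊188/5⌋ − ⌊188/17⌋ − ⌊188/19⌋ + ⌊188/85⌋ + ⌊188/95⌋ + ⌊188/323⌋ − ⌊188/1615⌋ = 134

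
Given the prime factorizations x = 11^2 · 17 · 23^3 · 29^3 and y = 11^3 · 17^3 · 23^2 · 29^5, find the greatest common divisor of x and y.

26538963517

min exponent per shared prime: 11^2 · 17 · 23^2 · 29^3 = 26538963517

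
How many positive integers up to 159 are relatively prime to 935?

108

935 = 5·11·17. Inclusion–exclusion on these primes:
159 − ⌊159/5⌋ − ⌊159/11⌋ − ⌊159/17⌋ + ⌊159/55⌋ + ⌊159/85⌋ + ⌊159/187⌋ − ⌊159/935⌋ = 108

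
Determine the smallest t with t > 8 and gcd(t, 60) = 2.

14

60 = 2·30. Any t with gcd(t, 60) = 2 is a multiple of 2, say 2s, with s coprime to 30.
Need s > 8/2, so s ≥ 5. First s ≥ 5 with gcd(s, 30) = 1 is s = 7. Thus t = 2·7 = 14.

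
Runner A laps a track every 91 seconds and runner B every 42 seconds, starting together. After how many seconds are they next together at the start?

gcd first: 91 = 2·42 + 7; 42 = 6·7 + 0 → gcd = 7
lcm = 91·42/gcd = 3822/7 = 546

546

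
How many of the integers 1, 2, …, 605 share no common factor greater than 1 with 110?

110 = 2·5·11. Inclusion–exclusion on these primes:
605 − ⌊605/2⌋ − ⌊605/5⌋ − ⌊605/11⌋ + ⌊605/10⌋ + ⌊605/22⌋ + ⌊605/55⌋ − ⌊605/110⌋ = 220

220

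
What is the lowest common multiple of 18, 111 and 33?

18 = 2 · 3²; 111 = 3 · 37; 33 = 3 · 11
lcm takes max exponent of each prime: 2 · 3² · 11 · 37 = 7326

7326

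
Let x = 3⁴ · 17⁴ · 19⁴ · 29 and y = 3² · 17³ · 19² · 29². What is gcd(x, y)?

462907773

min exponent per shared prime: 3² · 17³ · 19² · 29 = 462907773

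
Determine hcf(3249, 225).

Euclid: 3249 = 14·225 + 99; 225 = 2·99 + 27; 99 = 3·27 + 18; 27 = 1·18 + 9; 18 = 2·9 + 0. Last nonzero remainder: 9.

9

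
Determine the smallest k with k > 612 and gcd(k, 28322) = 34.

646

28322 = 34·833. Any k with gcd(k, 28322) = 34 is a multiple of 34, say 34s, with s coprime to 833.
Need s > 612/34, so s ≥ 19. First s ≥ 19 with gcd(s, 833) = 1 is s = 19. Thus k = 34·19 = 646.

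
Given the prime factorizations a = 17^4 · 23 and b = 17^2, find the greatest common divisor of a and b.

min exponent per shared prime: 17^2 = 289

289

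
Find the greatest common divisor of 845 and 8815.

Euclid: 8815 = 10·845 + 365; 845 = 2·365 + 115; 365 = 3·115 + 20; 115 = 5·20 + 15; 20 = 1·15 + 5; 15 = 3·5 + 0. Last nonzero remainder: 5.

5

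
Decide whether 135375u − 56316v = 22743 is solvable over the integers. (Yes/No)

gcd(135375, 56316): 135375 = 2·56316 + 22743; 56316 = 2·22743 + 10830; 22743 = 2·10830 + 1083; 10830 = 10·1083 + 0 → 1083
1083 divides 22743, so a solution exists.

Yes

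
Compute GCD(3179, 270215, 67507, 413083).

187

3179 = 11 · 17²; 270215 = 5 · 11 · 17³; 67507 = 11 · 17 · 19²; 413083 = 11 · 17 · 47²
gcd takes min exponent of each prime: 11 · 17 = 187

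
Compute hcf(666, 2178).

18

Euclid: 2178 = 3·666 + 180; 666 = 3·180 + 126; 180 = 1·126 + 54; 126 = 2·54 + 18; 54 = 3·18 + 0. Last nonzero remainder: 18.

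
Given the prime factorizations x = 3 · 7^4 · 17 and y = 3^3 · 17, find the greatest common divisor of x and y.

min exponent per shared prime: 3 · 17 = 51

51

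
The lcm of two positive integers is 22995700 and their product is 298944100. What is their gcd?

13

From gcd × lcm = uv: gcd = 298944100 / 22995700 = 13.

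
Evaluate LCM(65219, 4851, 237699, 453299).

65219 = 7² · 11³; 4851 = 3² · 7² · 11; 237699 = 3² · 7⁴ · 11; 453299 = 7² · 11 · 29²
lcm takes max exponent of each prime: 3² · 7⁴ · 11³ · 29² = 24188487939

24188487939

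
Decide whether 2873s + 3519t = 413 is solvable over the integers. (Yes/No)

gcd(2873, 3519): 3519 = 1·2873 + 646; 2873 = 4·646 + 289; 646 = 2·289 + 68; 289 = 4·68 + 17; 68 = 4·17 + 0 → 17
17 does not divide 413, so a solution does not exist.

No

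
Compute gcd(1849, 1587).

Euclid: 1849 = 1·1587 + 262; 1587 = 6·262 + 15; 262 = 17·15 + 7; 15 = 2·7 + 1; 7 = 7·1 + 0. Last nonzero remainder: 1.

1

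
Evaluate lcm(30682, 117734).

1806157294

30682 = 2 · 23² · 29; 117734 = 2 · 37² · 43
max exponents: 2 · 23² · 29 · 37² · 43 = 1806157294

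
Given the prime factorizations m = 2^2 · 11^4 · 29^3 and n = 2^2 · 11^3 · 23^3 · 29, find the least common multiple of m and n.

17378337757132

max exponent per prime: 2^2 · 11^4 · 23^3 · 29^3 = 17378337757132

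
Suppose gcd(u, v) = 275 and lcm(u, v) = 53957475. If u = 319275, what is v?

u·v = gcd·lcm = 275·53957475 = 14838305625, so v = 14838305625/319275 = 46475.

46475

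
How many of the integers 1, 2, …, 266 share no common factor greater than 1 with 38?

Prime factors of 38: 2, 19. Count integers ≤ 266 divisible by none of them.
By inclusion–exclusion: 266 − ⌊266/2⌋ − ⌊266/19⌋ + ⌊266/38⌋ = 126.

126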